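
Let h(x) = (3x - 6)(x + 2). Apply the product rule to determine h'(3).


Let u(x) = 3x - 6 and v(x) = x + 2
u'(x) = 3
v'(x) = 1
Product rule: h'(x) = u'(x)*v(x) + u(x)*v'(x)
= 3 * (x + 2) + (3x - 6) * 1
At x = 3:
u(3) = 3 * 3 - 6 = 3
v(3) = 1 * 3 + 2 = 5
h'(3) = 3 * 5 + 3 * 1
= 15 + 3
= 18

18


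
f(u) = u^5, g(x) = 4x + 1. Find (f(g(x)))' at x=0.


Using the chain rule: (f(g(x)))' = f'(g(x)) * g'(x)
First, find g(0):
g(0) = 4 * 0 + 1 = 1
Next, f'(u) = 5u^4
And g'(x) = 4
So f'(g(0)) * g'(0)
= 5 * 1^4 * 4
= 5 * 1 * 4
= 20

20


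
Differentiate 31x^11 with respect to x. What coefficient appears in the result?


We apply the power rule: d/dx [ax^n] = a*n * x^(n-1)
d/dx [31x^11]
= 31 * 11 * x^(11-1)
= 341x^10
The coefficient is 341

341


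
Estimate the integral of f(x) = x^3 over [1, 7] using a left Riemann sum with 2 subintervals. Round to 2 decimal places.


Left Riemann sum uses left endpoints of each subinterval.
Interval: [1, 7], n = 2
dx = (7 - 1) / 2 = 3
Left endpoints: [1, 4]
f values: [1, 64]
Sum = dx * (sum of f values)
= 3 * 65
= 195 = 195.00

195.00


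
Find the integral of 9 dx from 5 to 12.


The integral of a constant k over [a, b] equals k * (b - a).
integral from 5 to 12 of 9 dx
= 9 * (12 - 5)
= 9 * 7
= 63

63


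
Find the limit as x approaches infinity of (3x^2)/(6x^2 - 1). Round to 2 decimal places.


For limits at infinity with equal-degree polynomials,
we compare leading coefficients.
Numerator leading term: 3x^2
Denominator leading term: 6x^2
Divide both by x^2:
lim = (3) / (6 - 1/x^2)
As x -> infinity, the 1/x and 1/x^2 terms vanish:
= 3/6 = 1/2 = 0.50

0.50


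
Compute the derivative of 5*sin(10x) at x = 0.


Apply the chain rule to differentiate 5*sin(10x):
d/dx [5*sin(10x)]
= 5 * cos(10x) * d/dx(10x)
= 5 * 10 * cos(10x)
= 50 * cos(10x)
Evaluate at x = 0:
= 50 * cos(0)
= 50 * 1
= 50

50


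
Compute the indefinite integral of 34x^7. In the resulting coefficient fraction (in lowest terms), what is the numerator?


Apply the power rule for integration:
integral of ax^n dx = a/(n+1) * x^(n+1) + C
integral of 34x^7 dx
= 34/8 * x^8 + C
= 17/4 * x^8 + C
The coefficient in lowest terms is 17/4, and its numerator is 17

17


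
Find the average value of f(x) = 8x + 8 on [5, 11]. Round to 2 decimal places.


Average value = 1/(b-a) * integral from a to b of f(x) dx
First compute the integral of 8x + 8:
F(x) = 4x^2 + 8x
F(11) = 4 * 121 + 8 * 11 = 572
F(5) = 4 * 25 + 8 * 5 = 140
Integral = 572 - 140 = 432
Average = 432 / (11 - 5) = 432 / 6
= 72 = 72.00

72.00


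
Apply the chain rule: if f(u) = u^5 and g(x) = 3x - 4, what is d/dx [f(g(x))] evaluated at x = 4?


Using the chain rule: (f(g(x)))' = f'(g(x)) * g'(x)
First, find g(4):
g(4) = 3 * 4 - 4 = 8
Next, f'(u) = 5u^4
And g'(x) = 3
So f'(g(4)) * g'(4)
= 5 * 8^4 * 3
= 5 * 4096 * 3
= 61440

61440


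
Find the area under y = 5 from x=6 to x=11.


The area under a constant function y = 5 is a rectangle.
Width = 11 - 6 = 5
Height = 5
Area = width * height
= 5 * 5
= 25

25


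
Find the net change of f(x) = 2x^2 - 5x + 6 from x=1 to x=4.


Net change = f(b) - f(a)
f(x) = 2x^2 - 5x + 6
Compute f(4):
f(4) = 2 * 4^2 - 5 * 4 + 6
= 32 - 20 + 6
= 18
Compute f(1):
f(1) = 2 * 1^2 - 5 * 1 + 6
= 2 - 5 + 6
= 3
Net change = 18 - 3 = 15

15


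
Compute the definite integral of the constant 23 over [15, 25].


The integral of a constant k over [a, b] equals k * (b - a).
integral from 15 to 25 of 23 dx
= 23 * (25 - 15)
= 23 * 10
= 230

230


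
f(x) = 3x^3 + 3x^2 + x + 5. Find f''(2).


First derivative:
f'(x) = 9x^2 + 6x + 1
Second derivative:
f''(x) = 18x + 6
Substitute x = 2:
f''(2) = 18 * 2 + 6
= 36 + 6
= 42

42


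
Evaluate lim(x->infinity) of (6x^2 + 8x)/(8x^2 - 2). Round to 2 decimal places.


For limits at infinity with equal-degree polynomials,
we compare leading coefficients.
Numerator leading term: 6x^2
Denominator leading term: 8x^2
Divide both by x^2:
lim = (6 + 8/x) / (8 - 2/x^2)
As x -> infinity, the 1/x and 1/x^2 terms vanish:
= 6/8 = 3/4 = 0.75

0.75


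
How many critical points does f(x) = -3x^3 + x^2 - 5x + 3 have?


Find where f'(x) = 0:
f(x) = -3x^3 + x^2 - 5x + 3
f'(x) = -9x^2 + 2x - 5
This is a quadratic in x. Use the discriminant to count real roots.
Discriminant = (2)^2 - 4 * (-9) * (-5)
= 4 - 180
= -176
Since discriminant < 0, f'(x) = 0 has no real solutions.
Number of critical points: 0

0


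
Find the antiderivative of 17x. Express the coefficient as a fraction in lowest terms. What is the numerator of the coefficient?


Apply the power rule for integration:
integral of ax^n dx = a/(n+1) * x^(n+1) + C
integral of 17x dx
= 17/2 * x^2 + C
The coefficient in lowest terms is 17/2, and its numerator is 17

17


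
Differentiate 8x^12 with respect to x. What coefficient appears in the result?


We apply the power rule: d/dx [ax^n] = a*n * x^(n-1)
d/dx [8x^12]
= 8 * 12 * x^(12-1)
= 96x^11
The coefficient is 96

96


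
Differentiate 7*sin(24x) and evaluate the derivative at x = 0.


Apply the chain rule to differentiate 7*sin(24x):
d/dx [7*sin(24x)]
= 7 * cos(24x) * d/dx(24x)
= 7 * 24 * cos(24x)
= 168 * cos(24x)
Evaluate at x = 0:
= 168 * cos(0)
= 168 * 1
= 168

168


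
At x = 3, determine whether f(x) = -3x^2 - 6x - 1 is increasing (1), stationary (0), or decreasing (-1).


Compute f'(x) to determine behavior:
f'(x) = -6x - 6
f'(3) = -6 * 3 - 6
= -18 - 6
= -24
Since f'(3) < 0, the function is decreasing (-1)

-1


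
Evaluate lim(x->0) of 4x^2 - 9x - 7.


Since polynomials are continuous, we use direct substitution.
lim(x->0) of 4x^2 - 9x - 7
= 4 * 0^2 - 9 * 0 - 7
= 0 + 0 - 7
= -7

-7


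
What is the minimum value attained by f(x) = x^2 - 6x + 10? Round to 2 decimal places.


For a quadratic f(x) = ax^2 + bx + c with a > 0, the minimum is at the vertex.
Vertex x-coordinate: x = -b/(2a)
x = -(-6) / (2 * 1)
x = 6/2 = 3
Substitute back to find the minimum value:
f(3) = 1 * 3^2 - 6 * 3 + 10
= 9 - 18 + 10
= 1 = 1.00

1.00


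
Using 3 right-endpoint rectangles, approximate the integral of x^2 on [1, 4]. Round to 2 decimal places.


Right Riemann sum uses right endpoints of each subinterval.
Interval: [1, 4], n = 3
dx = (4 - 1) / 3 = 1
Right endpoints: [2, 3, 4]
f values: [4, 9, 16]
Sum = dx * (sum of f values)
= 1 * 29
= 29 = 29.00

29.00


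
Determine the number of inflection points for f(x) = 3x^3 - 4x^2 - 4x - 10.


Inflection points occur where f''(x) = 0 and concavity changes.
f(x) = 3x^3 - 4x^2 - 4x - 10
f'(x) = 9x^2 - 8x - 4
f''(x) = 18x - 8
Set f''(x) = 0:
18x - 8 = 0
x = 8 / 18 = 4/9
Since f''(x) is linear (degree 1), it changes sign at this point.
Therefore there is exactly 1 inflection point.

1


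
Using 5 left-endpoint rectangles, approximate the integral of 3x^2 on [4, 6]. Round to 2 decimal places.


Left Riemann sum uses left endpoints of each subinterval.
Interval: [4, 6], n = 5
dx = (6 - 4) / 5 = 2/5
Left endpoints: [4, 22/5, 24/5, 26/5, 28/5]
f values: [48, 1452/25, 1728/25, 2028/25, 2352/25]
Sum = dx * (sum of f values)
= 2/5 * 1752/5
= 3504/25 = 140.16

140.16


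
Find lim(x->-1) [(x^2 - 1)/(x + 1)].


Direct substitution gives 0/0, so we factor the numerator.
Factor: (x^2 - 1) = (x + 1)(x - 1)
Cancel the common factor (x + 1):
(x^2 - 1)/(x + 1) = (x - 1)
Now substitute x = -1:
= (-1) - (1) = -2

-2


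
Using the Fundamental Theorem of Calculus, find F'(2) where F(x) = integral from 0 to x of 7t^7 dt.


By the Fundamental Theorem of Calculus (Part 1):
If F(x) = integral from 0 to x of f(t) dt, then F'(x) = f(x)
Here f(t) = 7t^7
So F'(x) = 7x^7
Evaluate at x = 2:
F'(2) = 7 * 2^7
= 7 * 128
= 896

896


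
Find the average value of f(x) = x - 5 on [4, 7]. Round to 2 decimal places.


Average value = 1/(b-a) * integral from a to b of f(x) dx
First compute the integral of x - 5:
F(x) = (1/2)x^2 - 5x
F(7) = 1/2 * 49 - 5 * 7 = -21/2
F(4) = 1/2 * 16 - 5 * 4 = -12
Integral = -21/2 - (-12) = 3/2
Average = (3/2) / (7 - 4) = (3/2) / 3
= 1/2 = 0.50

0.50


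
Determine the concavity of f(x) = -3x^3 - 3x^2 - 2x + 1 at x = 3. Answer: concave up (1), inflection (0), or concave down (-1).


Concavity is determined by the sign of f''(x).
f(x) = -3x^3 - 3x^2 - 2x + 1
f'(x) = -9x^2 - 6x - 2
f''(x) = -18x - 6
f''(3) = -18 * 3 - 6
= -54 - 6
= -60
Since f''(3) < 0, the function is concave down (-1)

-1


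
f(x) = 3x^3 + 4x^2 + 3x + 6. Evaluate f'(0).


Differentiate f(x) = 3x^3 + 4x^2 + 3x + 6 term by term:
f'(x) = 9x^2 + 8x + 3
Substitute x = 0:
f'(0) = 9 * 0^2 + 8 * 0 + 3
= 0 + 0 + 3
= 3

3


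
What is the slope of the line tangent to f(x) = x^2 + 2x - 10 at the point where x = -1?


The slope of the tangent line equals f'(x) at the point.
f(x) = x^2 + 2x - 10
f'(x) = 2x + 2
At x = -1:
f'(-1) = 2 * (-1) + 2
= -2 + 2
= 0

0


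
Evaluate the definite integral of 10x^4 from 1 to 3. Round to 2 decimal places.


Find the antiderivative of 10x^4:
F(x) = 10/5 * x^5
Apply the Fundamental Theorem of Calculus:
F(3) - F(1)
= 10/5 * 3^5 - 10/5 * 1^5
= 10/5 * (243 - 1)
= 10/5 * 242
= 484 = 484.00

484.00


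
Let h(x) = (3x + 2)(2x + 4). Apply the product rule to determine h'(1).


Let u(x) = 3x + 2 and v(x) = 2x + 4
u'(x) = 3
v'(x) = 2
Product rule: h'(x) = u'(x)*v(x) + u(x)*v'(x)
= 3 * (2x + 4) + (3x + 2) * 2
At x = 1:
u(1) = 3 * 1 + 2 = 5
v(1) = 2 * 1 + 4 = 6
h'(1) = 3 * 6 + 5 * 2
= 18 + 10
= 28

28


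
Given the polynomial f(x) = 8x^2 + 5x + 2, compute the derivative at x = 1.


Differentiate term by term using power and sum rules:
f(x) = 8x^2 + 5x + 2
f'(x) = 16x + 5
Substitute x = 1:
f'(1) = 16 * 1 + 5
= 16 + 5
= 21

21


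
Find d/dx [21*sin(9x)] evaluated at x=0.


Apply the chain rule to differentiate 21*sin(9x):
d/dx [21*sin(9x)]
= 21 * cos(9x) * d/dx(9x)
= 21 * 9 * cos(9x)
= 189 * cos(9x)
Evaluate at x = 0:
= 189 * cos(0)
= 189 * 1
= 189

189


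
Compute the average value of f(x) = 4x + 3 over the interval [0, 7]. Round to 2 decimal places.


Average value = 1/(b-a) * integral from a to b of f(x) dx
First compute the integral of 4x + 3:
F(x) = 2x^2 + 3x
F(7) = 2 * 49 + 3 * 7 = 119
F(0) = 2 * 0 + 3 * 0 = 0
Integral = 119 - 0 = 119
Average = 119 / (7 - 0) = 119 / 7
= 17 = 17.00

17.00


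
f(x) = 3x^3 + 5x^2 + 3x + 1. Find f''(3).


First derivative:
f'(x) = 9x^2 + 10x + 3
Second derivative:
f''(x) = 18x + 10
Substitute x = 3:
f''(3) = 18 * 3 + 10
= 54 + 10
= 64

64


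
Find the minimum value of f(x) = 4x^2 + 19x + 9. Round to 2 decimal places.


For a quadratic f(x) = ax^2 + bx + c with a > 0, the minimum is at the vertex.
Vertex x-coordinate: x = -b/(2a)
x = -(19) / (2 * 4)
x = -19/8
Substitute back to find the minimum value:
f(-19/8) = 4 * (-19/8)^2 + 19 * (-19/8) + 9
= 361/16 - 361/8 + 9
= -217/16 ≈ -13.56

-13.56


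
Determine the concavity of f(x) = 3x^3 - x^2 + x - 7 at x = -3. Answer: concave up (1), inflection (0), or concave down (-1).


Concavity is determined by the sign of f''(x).
f(x) = 3x^3 - x^2 + x - 7
f'(x) = 9x^2 - 2x + 1
f''(x) = 18x - 2
f''(-3) = 18 * (-3) - 2
= -54 - 2
= -56
Since f''(-3) < 0, the function is concave down (-1)

-1


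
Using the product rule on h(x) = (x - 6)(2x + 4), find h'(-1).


Let u(x) = x - 6 and v(x) = 2x + 4
u'(x) = 1
v'(x) = 2
Product rule: h'(x) = u'(x)*v(x) + u(x)*v'(x)
= 1 * (2x + 4) + (x - 6) * 2
At x = -1:
u(-1) = 1 * (-1) - 6 = -7
v(-1) = 2 * (-1) + 4 = 2
h'(-1) = 1 * 2 + (-7) * 2
= 2 - 14
= -12

-12


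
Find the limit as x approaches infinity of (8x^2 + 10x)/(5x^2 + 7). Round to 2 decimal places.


For limits at infinity with equal-degree polynomials,
we compare leading coefficients.
Numerator leading term: 8x^2
Denominator leading term: 5x^2
Divide both by x^2:
lim = (8 + 10/x) / (5 + 7/x^2)
As x -> infinity, the 1/x and 1/x^2 terms vanish:
= 8/5 = 1.60

1.60


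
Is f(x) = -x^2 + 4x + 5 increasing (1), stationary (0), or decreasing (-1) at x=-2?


Compute f'(x) to determine behavior:
f'(x) = -2x + 4
f'(-2) = -2 * (-2) + 4
= 4 + 4
= 8
Since f'(-2) > 0, the function is increasing (1)

1


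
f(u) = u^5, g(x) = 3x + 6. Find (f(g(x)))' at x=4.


Using the chain rule: (f(g(x)))' = f'(g(x)) * g'(x)
First, find g(4):
g(4) = 3 * 4 + 6 = 18
Next, f'(u) = 5u^4
And g'(x) = 3
So f'(g(4)) * g'(4)
= 5 * 18^4 * 3
= 5 * 104976 * 3
= 1574640

1574640


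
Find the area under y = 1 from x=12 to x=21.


The area under a constant function y = 1 is a rectangle.
Width = 21 - 12 = 9
Height = 1
Area = width * height
= 9 * 1
= 9

9


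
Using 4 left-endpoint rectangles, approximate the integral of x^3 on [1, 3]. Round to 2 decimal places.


Left Riemann sum uses left endpoints of each subinterval.
Interval: [1, 3], n = 4
dx = (3 - 1) / 4 = 1/2
Left endpoints: [1, 3/2, 2, 5/2]
f values: [1, 27/8, 8, 125/8]
Sum = dx * (sum of f values)
= 1/2 * 28
= 14 = 14.00

14.00


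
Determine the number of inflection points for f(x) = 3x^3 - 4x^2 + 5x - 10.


Inflection points occur where f''(x) = 0 and concavity changes.
f(x) = 3x^3 - 4x^2 + 5x - 10
f'(x) = 9x^2 - 8x + 5
f''(x) = 18x - 8
Set f''(x) = 0:
18x - 8 = 0
x = 8 / 18 = 4/9
Since f''(x) is linear (degree 1), it changes sign at this point.
Therefore there is exactly 1 inflection point.

1


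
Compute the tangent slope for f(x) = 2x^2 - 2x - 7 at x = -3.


The slope of the tangent line equals f'(x) at the point.
f(x) = 2x^2 - 2x - 7
f'(x) = 4x - 2
At x = -3:
f'(-3) = 4 * (-3) - 2
= -12 - 2
= -14

-14


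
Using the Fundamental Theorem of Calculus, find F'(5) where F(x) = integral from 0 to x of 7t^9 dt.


By the Fundamental Theorem of Calculus (Part 1):
If F(x) = integral from 0 to x of f(t) dt, then F'(x) = f(x)
Here f(t) = 7t^9
So F'(x) = 7x^9
Evaluate at x = 5:
F'(5) = 7 * 5^9
= 7 * 1953125
= 13671875

13671875


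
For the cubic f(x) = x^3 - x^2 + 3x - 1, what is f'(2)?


Differentiate f(x) = x^3 - x^2 + 3x - 1 term by term:
f'(x) = 3x^2 - 2x + 3
Substitute x = 2:
f'(2) = 3 * 2^2 - 2 * 2 + 3
= 12 - 4 + 3
= 11

11


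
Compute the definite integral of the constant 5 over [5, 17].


The integral of a constant k over [a, b] equals k * (b - a).
integral from 5 to 17 of 5 dx
= 5 * (17 - 5)
= 5 * 12
= 60

60


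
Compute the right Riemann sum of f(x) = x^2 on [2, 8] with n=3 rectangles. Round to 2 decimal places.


Right Riemann sum uses right endpoints of each subinterval.
Interval: [2, 8], n = 3
dx = (8 - 2) / 3 = 2
Right endpoints: [4, 6, 8]
f values: [16, 36, 64]
Sum = dx * (sum of f values)
= 2 * 116
= 232 = 232.00

232.00


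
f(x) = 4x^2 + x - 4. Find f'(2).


Differentiate term by term using power and sum rules:
f(x) = 4x^2 + x - 4
f'(x) = 8x + 1
Substitute x = 2:
f'(2) = 8 * 2 + 1
= 16 + 1
= 17

17


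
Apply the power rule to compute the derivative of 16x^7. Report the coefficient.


We apply the power rule: d/dx [ax^n] = a*n * x^(n-1)
d/dx [16x^7]
= 16 * 7 * x^(7-1)
= 112x^6
The coefficient is 112

112


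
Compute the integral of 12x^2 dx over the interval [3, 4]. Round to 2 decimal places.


Find the antiderivative of 12x^2:
F(x) = 12/3 * x^3
Apply the Fundamental Theorem of Calculus:
F(4) - F(3)
= 12/3 * 4^3 - 12/3 * 3^3
= 12/3 * (64 - 27)
= 12/3 * 37
= 148 = 148.00

148.00


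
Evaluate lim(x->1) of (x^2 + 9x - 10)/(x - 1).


Direct substitution gives 0/0, so we factor the numerator.
Factor: (x^2 + 9x - 10) = (x - 1)(x + 10)
Cancel the common factor (x - 1):
(x^2 + 9x - 10)/(x - 1) = (x + 10)
Now substitute x = 1:
= (1) - (-10) = 11

11


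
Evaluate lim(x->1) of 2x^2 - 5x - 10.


Since polynomials are continuous, we use direct substitution.
lim(x->1) of 2x^2 - 5x - 10
= 2 * 1^2 - 5 * 1 - 10
= 2 - 5 - 10
= -13

-13


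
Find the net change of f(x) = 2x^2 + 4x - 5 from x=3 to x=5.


Net change = f(b) - f(a)
f(x) = 2x^2 + 4x - 5
Compute f(5):
f(5) = 2 * 5^2 + 4 * 5 - 5
= 50 + 20 - 5
= 65
Compute f(3):
f(3) = 2 * 3^2 + 4 * 3 - 5
= 18 + 12 - 5
= 25
Net change = 65 - 25 = 40

40


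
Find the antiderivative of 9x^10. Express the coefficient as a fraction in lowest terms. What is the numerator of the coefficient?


Apply the power rule for integration:
integral of ax^n dx = a/(n+1) * x^(n+1) + C
integral of 9x^10 dx
= 9/11 * x^11 + C
The coefficient in lowest terms is 9/11, and its numerator is 9

9


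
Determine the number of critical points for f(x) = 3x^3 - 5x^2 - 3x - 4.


Find where f'(x) = 0:
f(x) = 3x^3 - 5x^2 - 3x - 4
f'(x) = 9x^2 - 10x - 3
This is a quadratic in x. Use the discriminant to count real roots.
Discriminant = (-10)^2 - 4 * 9 * (-3)
= 100 - (-108)
= 208
Since discriminant > 0, f'(x) = 0 has 2 real solutions.
Number of critical points: 2

2


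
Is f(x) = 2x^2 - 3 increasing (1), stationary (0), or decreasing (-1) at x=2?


Compute f'(x) to determine behavior:
f'(x) = 4x
f'(2) = 4 * 2 + 0
= 8 + 0
= 8
Since f'(2) > 0, the function is increasing (1)

1


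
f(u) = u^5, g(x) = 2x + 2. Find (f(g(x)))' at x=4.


Using the chain rule: (f(g(x)))' = f'(g(x)) * g'(x)
First, find g(4):
g(4) = 2 * 4 + 2 = 10
Next, f'(u) = 5u^4
And g'(x) = 2
So f'(g(4)) * g'(4)
= 5 * 10^4 * 2
= 5 * 10000 * 2
= 100000

100000


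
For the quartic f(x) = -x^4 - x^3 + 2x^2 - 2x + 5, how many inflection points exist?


Inflection points occur where f''(x) = 0 and concavity changes.
f(x) = -x^4 - x^3 + 2x^2 - 2x + 5
f'(x) = -4x^3 - 3x^2 + 4x - 2
f''(x) = -12x^2 - 6x + 4
This is a quadratic in x. Use the discriminant to count real roots.
Discriminant = (-6)^2 - 4 * (-12) * 4
= 36 - (-192)
= 228
Since discriminant > 0, f''(x) = 0 has 2 distinct real solutions.
A quadratic with two distinct real roots changes sign at each root, so concavity changes at both.
Number of inflection points: 2

2


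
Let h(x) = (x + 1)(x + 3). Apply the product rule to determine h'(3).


Let u(x) = x + 1 and v(x) = x + 3
u'(x) = 1
v'(x) = 1
Product rule: h'(x) = u'(x)*v(x) + u(x)*v'(x)
= 1 * (x + 3) + (x + 1) * 1
At x = 3:
u(3) = 1 * 3 + 1 = 4
v(3) = 1 * 3 + 3 = 6
h'(3) = 1 * 6 + 4 * 1
= 6 + 4
= 10

10


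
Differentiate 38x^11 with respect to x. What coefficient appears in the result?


We apply the power rule: d/dx [ax^n] = a*n * x^(n-1)
d/dx [38x^11]
= 38 * 11 * x^(11-1)
= 418x^10
The coefficient is 418

418


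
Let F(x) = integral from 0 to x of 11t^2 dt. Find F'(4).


By the Fundamental Theorem of Calculus (Part 1):
If F(x) = integral from 0 to x of f(t) dt, then F'(x) = f(x)
Here f(t) = 11t^2
So F'(x) = 11x^2
Evaluate at x = 4:
F'(4) = 11 * 4^2
= 11 * 16
= 176

176


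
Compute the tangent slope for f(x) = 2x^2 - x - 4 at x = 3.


The slope of the tangent line equals f'(x) at the point.
f(x) = 2x^2 - x - 4
f'(x) = 4x - 1
At x = 3:
f'(3) = 4 * 3 - 1
= 12 - 1
= 11

11


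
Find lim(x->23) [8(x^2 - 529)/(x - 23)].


Direct substitution gives 0/0, so we factor the numerator.
Factor: 8(x^2 - 529) = 8 * (x - 23)(x + 23)
Cancel the common factor (x - 23):
8(x^2 - 529)/(x - 23) = 8 * (x + 23)
Now substitute x = 23:
= 8 * (23 + 23) = 368

368


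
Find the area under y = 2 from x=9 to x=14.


The area under a constant function y = 2 is a rectangle.
Width = 14 - 9 = 5
Height = 2
Area = width * height
= 5 * 2
= 10

10


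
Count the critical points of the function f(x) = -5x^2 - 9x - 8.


Find where f'(x) = 0:
f'(x) = -10x - 9
Set f'(x) = 0:
-10x - 9 = 0
x = 9 / (-10) = -9/10
This is a linear equation in x, so there is exactly one solution.
Number of critical points: 1

1


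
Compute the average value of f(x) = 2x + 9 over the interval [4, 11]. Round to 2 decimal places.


Average value = 1/(b-a) * integral from a to b of f(x) dx
First compute the integral of 2x + 9:
F(x) = x^2 + 9x
F(11) = 1 * 121 + 9 * 11 = 220
F(4) = 1 * 16 + 9 * 4 = 52
Integral = 220 - 52 = 168
Average = 168 / (11 - 4) = 168 / 7
= 24 = 24.00

24.00


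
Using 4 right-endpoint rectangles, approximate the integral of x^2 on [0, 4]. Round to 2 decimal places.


Right Riemann sum uses right endpoints of each subinterval.
Interval: [0, 4], n = 4
dx = (4 - 0) / 4 = 1
Right endpoints: [1, 2, 3, 4]
f values: [1, 4, 9, 16]
Sum = dx * (sum of f values)
= 1 * 30
= 30 = 30.00

30.00


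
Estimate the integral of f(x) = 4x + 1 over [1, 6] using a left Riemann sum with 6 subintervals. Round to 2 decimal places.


Left Riemann sum uses left endpoints of each subinterval.
Interval: [1, 6], n = 6
dx = (6 - 1) / 6 = 5/6
Left endpoints: [1, 11/6, 8/3, 7/2, 13/3, 31/6]
f values: [5, 25/3, 35/3, 15, 55/3, 65/3]
Sum = dx * (sum of f values)
= 5/6 * 80
= 200/3 ≈ 66.67

66.67


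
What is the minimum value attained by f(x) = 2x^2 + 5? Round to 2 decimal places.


For a quadratic f(x) = ax^2 + bx + c with a > 0, the minimum is at the vertex.
Vertex x-coordinate: x = -b/(2a)
x = -(0) / (2 * 2)
x = 0/4 = 0
Substitute back to find the minimum value:
f(0) = 2 * 0^2 + 0 * 0 + 5
= 0 + 0 + 5
= 5 = 5.00

5.00


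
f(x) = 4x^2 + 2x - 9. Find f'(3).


Differentiate term by term using power and sum rules:
f(x) = 4x^2 + 2x - 9
f'(x) = 8x + 2
Substitute x = 3:
f'(3) = 8 * 3 + 2
= 24 + 2
= 26

26


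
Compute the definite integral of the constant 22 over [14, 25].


The integral of a constant k over [a, b] equals k * (b - a).
integral from 14 to 25 of 22 dx
= 22 * (25 - 14)
= 22 * 11
= 242

242


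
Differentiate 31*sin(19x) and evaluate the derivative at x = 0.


Apply the chain rule to differentiate 31*sin(19x):
d/dx [31*sin(19x)]
= 31 * cos(19x) * d/dx(19x)
= 31 * 19 * cos(19x)
= 589 * cos(19x)
Evaluate at x = 0:
= 589 * cos(0)
= 589 * 1
= 589

589


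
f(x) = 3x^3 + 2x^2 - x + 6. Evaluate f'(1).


Differentiate f(x) = 3x^3 + 2x^2 - x + 6 term by term:
f'(x) = 9x^2 + 4x - 1
Substitute x = 1:
f'(1) = 9 * 1^2 + 4 * 1 - 1
= 9 + 4 - 1
= 12

12


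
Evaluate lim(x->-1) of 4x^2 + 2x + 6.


Since polynomials are continuous, we use direct substitution.
lim(x->-1) of 4x^2 + 2x + 6
= 4 * (-1)^2 + 2 * (-1) + 6
= 4 - 2 + 6
= 8

8


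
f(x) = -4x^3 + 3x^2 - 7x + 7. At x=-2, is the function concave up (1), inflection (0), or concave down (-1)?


Concavity is determined by the sign of f''(x).
f(x) = -4x^3 + 3x^2 - 7x + 7
f'(x) = -12x^2 + 6x - 7
f''(x) = -24x + 6
f''(-2) = -24 * (-2) + 6
= 48 + 6
= 54
Since f''(-2) > 0, the function is concave up (1)

1


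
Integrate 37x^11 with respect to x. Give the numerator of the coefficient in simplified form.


Apply the power rule for integration:
integral of ax^n dx = a/(n+1) * x^(n+1) + C
integral of 37x^11 dx
= 37/12 * x^12 + C
The coefficient in lowest terms is 37/12, and its numerator is 37

37


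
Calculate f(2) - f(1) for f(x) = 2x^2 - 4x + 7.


Net change = f(b) - f(a)
f(x) = 2x^2 - 4x + 7
Compute f(2):
f(2) = 2 * 2^2 - 4 * 2 + 7
= 8 - 8 + 7
= 7
Compute f(1):
f(1) = 2 * 1^2 - 4 * 1 + 7
= 2 - 4 + 7
= 5
Net change = 7 - 5 = 2

2


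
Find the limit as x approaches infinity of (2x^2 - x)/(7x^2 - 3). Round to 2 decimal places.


For limits at infinity with equal-degree polynomials,
we compare leading coefficients.
Numerator leading term: 2x^2
Denominator leading term: 7x^2
Divide both by x^2:
lim = (2 - 1/x) / (7 - 3/x^2)
As x -> infinity, the 1/x and 1/x^2 terms vanish:
= 2/7 ≈ 0.29

0.29


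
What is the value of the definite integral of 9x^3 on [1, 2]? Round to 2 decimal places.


Find the antiderivative of 9x^3:
F(x) = 9/4 * x^4
Apply the Fundamental Theorem of Calculus:
F(2) - F(1)
= 9/4 * 2^4 - 9/4 * 1^4
= 9/4 * (16 - 1)
= 9/4 * 15
= 135/4 = 33.75

33.75


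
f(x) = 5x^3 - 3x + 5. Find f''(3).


First derivative:
f'(x) = 15x^2 - 3
Second derivative:
f''(x) = 30x
Substitute x = 3:
f''(3) = 30 * 3 + 0
= 90 + 0
= 90

90


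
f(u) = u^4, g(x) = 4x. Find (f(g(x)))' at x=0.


Using the chain rule: (f(g(x)))' = f'(g(x)) * g'(x)
First, find g(0):
g(0) = 4 * 0 + 0 = 0
Next, f'(u) = 4u^3
And g'(x) = 4
So f'(g(0)) * g'(0)
= 4 * 0^3 * 4
= 4 * 0 * 4
= 0

0


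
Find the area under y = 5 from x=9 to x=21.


The area under a constant function y = 5 is a rectangle.
Width = 21 - 9 = 12
Height = 5
Area = width * height
= 12 * 5
= 60

60


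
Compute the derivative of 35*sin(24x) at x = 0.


Apply the chain rule to differentiate 35*sin(24x):
d/dx [35*sin(24x)]
= 35 * cos(24x) * d/dx(24x)
= 35 * 24 * cos(24x)
= 840 * cos(24x)
Evaluate at x = 0:
= 840 * cos(0)
= 840 * 1
= 840

840


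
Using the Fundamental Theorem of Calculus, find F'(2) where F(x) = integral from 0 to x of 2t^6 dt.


By the Fundamental Theorem of Calculus (Part 1):
If F(x) = integral from 0 to x of f(t) dt, then F'(x) = f(x)
Here f(t) = 2t^6
So F'(x) = 2x^6
Evaluate at x = 2:
F'(2) = 2 * 2^6
= 2 * 64
= 128

128


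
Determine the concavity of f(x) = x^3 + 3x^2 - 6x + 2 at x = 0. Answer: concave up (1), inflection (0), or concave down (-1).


Concavity is determined by the sign of f''(x).
f(x) = x^3 + 3x^2 - 6x + 2
f'(x) = 3x^2 + 6x - 6
f''(x) = 6x + 6
f''(0) = 6 * 0 + 6
= 0 + 6
= 6
Since f''(0) > 0, the function is concave up (1)

1


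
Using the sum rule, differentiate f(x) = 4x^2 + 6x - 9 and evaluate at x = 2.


Differentiate term by term using power and sum rules:
f(x) = 4x^2 + 6x - 9
f'(x) = 8x + 6
Substitute x = 2:
f'(2) = 8 * 2 + 6
= 16 + 6
= 22

22


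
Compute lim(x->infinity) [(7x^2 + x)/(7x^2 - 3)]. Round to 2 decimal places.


For limits at infinity with equal-degree polynomials,
we compare leading coefficients.
Numerator leading term: 7x^2
Denominator leading term: 7x^2
Divide both by x^2:
lim = (7 + 1/x) / (7 - 3/x^2)
As x -> infinity, the 1/x and 1/x^2 terms vanish:
= 7/7 = 1 = 1.00

1.00


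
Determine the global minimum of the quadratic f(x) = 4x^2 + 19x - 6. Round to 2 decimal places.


For a quadratic f(x) = ax^2 + bx + c with a > 0, the minimum is at the vertex.
Vertex x-coordinate: x = -b/(2a)
x = -(19) / (2 * 4)
x = -19/8
Substitute back to find the minimum value:
f(-19/8) = 4 * (-19/8)^2 + 19 * (-19/8) - 6
= 361/16 - 361/8 - 6
= -457/16 ≈ -28.56

-28.56


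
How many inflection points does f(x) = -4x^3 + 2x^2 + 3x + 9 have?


Inflection points occur where f''(x) = 0 and concavity changes.
f(x) = -4x^3 + 2x^2 + 3x + 9
f'(x) = -12x^2 + 4x + 3
f''(x) = -24x + 4
Set f''(x) = 0:
-24x + 4 = 0
x = -4 / (-24) = 1/6
Since f''(x) is linear (degree 1), it changes sign at this point.
Therefore there is exactly 1 inflection point.

1


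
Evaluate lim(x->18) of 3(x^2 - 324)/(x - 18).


Direct substitution gives 0/0, so we factor the numerator.
Factor: 3(x^2 - 324) = 3 * (x - 18)(x + 18)
Cancel the common factor (x - 18):
3(x^2 - 324)/(x - 18) = 3 * (x + 18)
Now substitute x = 18:
= 3 * (18 + 18) = 108

108


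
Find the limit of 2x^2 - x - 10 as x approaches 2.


Since polynomials are continuous, we use direct substitution.
lim(x->2) of 2x^2 - x - 10
= 2 * 2^2 - 1 * 2 - 10
= 8 - 2 - 10
= -4

-4


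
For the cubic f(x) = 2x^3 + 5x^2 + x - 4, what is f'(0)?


Differentiate f(x) = 2x^3 + 5x^2 + x - 4 term by term:
f'(x) = 6x^2 + 10x + 1
Substitute x = 0:
f'(0) = 6 * 0^2 + 10 * 0 + 1
= 0 + 0 + 1
= 1

1


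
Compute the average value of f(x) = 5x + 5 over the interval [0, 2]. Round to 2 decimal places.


Average value = 1/(b-a) * integral from a to b of f(x) dx
First compute the integral of 5x + 5:
F(x) = (5/2)x^2 + 5x
F(2) = 5/2 * 4 + 5 * 2 = 20
F(0) = 5/2 * 0 + 5 * 0 = 0
Integral = 20 - 0 = 20
Average = 20 / (2 - 0) = 20 / 2
= 10 = 10.00

10.00


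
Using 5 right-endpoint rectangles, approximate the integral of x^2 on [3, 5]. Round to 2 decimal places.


Right Riemann sum uses right endpoints of each subinterval.
Interval: [3, 5], n = 5
dx = (5 - 3) / 5 = 2/5
Right endpoints: [17/5, 19/5, 21/5, 23/5, 5]
f values: [289/25, 361/25, 441/25, 529/25, 25]
Sum = dx * (sum of f values)
= 2/5 * 449/5
= 898/25 = 35.92

35.92


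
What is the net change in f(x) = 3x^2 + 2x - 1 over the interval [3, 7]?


Net change = f(b) - f(a)
f(x) = 3x^2 + 2x - 1
Compute f(7):
f(7) = 3 * 7^2 + 2 * 7 - 1
= 147 + 14 - 1
= 160
Compute f(3):
f(3) = 3 * 3^2 + 2 * 3 - 1
= 27 + 6 - 1
= 32
Net change = 160 - 32 = 128

128


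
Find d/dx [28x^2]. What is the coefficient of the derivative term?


We apply the power rule: d/dx [ax^n] = a*n * x^(n-1)
d/dx [28x^2]
= 28 * 2 * x^(2-1)
= 56x
The coefficient is 56

56


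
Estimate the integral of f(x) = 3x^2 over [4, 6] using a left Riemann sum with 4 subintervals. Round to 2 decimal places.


Left Riemann sum uses left endpoints of each subinterval.
Interval: [4, 6], n = 4
dx = (6 - 4) / 4 = 1/2
Left endpoints: [4, 9/2, 5, 11/2]
f values: [48, 243/4, 75, 363/4]
Sum = dx * (sum of f values)
= 1/2 * 549/2
= 549/4 = 137.25

137.25


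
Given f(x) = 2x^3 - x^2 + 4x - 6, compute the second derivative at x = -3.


First derivative:
f'(x) = 6x^2 - 2x + 4
Second derivative:
f''(x) = 12x - 2
Substitute x = -3:
f''(-3) = 12 * (-3) - 2
= -36 - 2
= -38

-38


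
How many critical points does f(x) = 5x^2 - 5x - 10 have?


Find where f'(x) = 0:
f'(x) = 10x - 5
Set f'(x) = 0:
10x - 5 = 0
x = 5 / 10 = 1/2
This is a linear equation in x, so there is exactly one solution.
Number of critical points: 1

1


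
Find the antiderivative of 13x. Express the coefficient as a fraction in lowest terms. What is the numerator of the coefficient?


Apply the power rule for integration:
integral of ax^n dx = a/(n+1) * x^(n+1) + C
integral of 13x dx
= 13/2 * x^2 + C
The coefficient in lowest terms is 13/2, and its numerator is 13

13


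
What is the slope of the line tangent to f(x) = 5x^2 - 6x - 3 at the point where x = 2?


The slope of the tangent line equals f'(x) at the point.
f(x) = 5x^2 - 6x - 3
f'(x) = 10x - 6
At x = 2:
f'(2) = 10 * 2 - 6
= 20 - 6
= 14

14


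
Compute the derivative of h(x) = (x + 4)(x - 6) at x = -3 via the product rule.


Let u(x) = x + 4 and v(x) = x - 6
u'(x) = 1
v'(x) = 1
Product rule: h'(x) = u'(x)*v(x) + u(x)*v'(x)
= 1 * (x - 6) + (x + 4) * 1
At x = -3:
u(-3) = 1 * (-3) + 4 = 1
v(-3) = 1 * (-3) - 6 = -9
h'(-3) = 1 * (-9) + 1 * 1
= -9 + 1
= -8

-8


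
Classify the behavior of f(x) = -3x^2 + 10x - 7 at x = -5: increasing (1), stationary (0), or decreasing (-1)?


Compute f'(x) to determine behavior:
f'(x) = -6x + 10
f'(-5) = -6 * (-5) + 10
= 30 + 10
= 40
Since f'(-5) > 0, the function is increasing (1)

1


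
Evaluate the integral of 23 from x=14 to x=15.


The integral of a constant k over [a, b] equals k * (b - a).
integral from 14 to 15 of 23 dx
= 23 * (15 - 14)
= 23 * 1
= 23

23


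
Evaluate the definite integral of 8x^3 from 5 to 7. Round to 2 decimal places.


Find the antiderivative of 8x^3:
F(x) = 8/4 * x^4
Apply the Fundamental Theorem of Calculus:
F(7) - F(5)
= 8/4 * 7^4 - 8/4 * 5^4
= 8/4 * (2401 - 625)
= 8/4 * 1776
= 3552 = 3552.00

3552.00


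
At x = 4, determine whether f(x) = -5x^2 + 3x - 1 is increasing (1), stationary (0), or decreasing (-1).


Compute f'(x) to determine behavior:
f'(x) = -10x + 3
f'(4) = -10 * 4 + 3
= -40 + 3
= -37
Since f'(4) < 0, the function is decreasing (-1)

-1


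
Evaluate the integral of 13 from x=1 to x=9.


The integral of a constant k over [a, b] equals k * (b - a).
integral from 1 to 9 of 13 dx
= 13 * (9 - 1)
= 13 * 8
= 104

104


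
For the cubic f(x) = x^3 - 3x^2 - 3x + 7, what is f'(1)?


Differentiate f(x) = x^3 - 3x^2 - 3x + 7 term by term:
f'(x) = 3x^2 - 6x - 3
Substitute x = 1:
f'(1) = 3 * 1^2 - 6 * 1 - 3
= 3 - 6 - 3
= -6

-6


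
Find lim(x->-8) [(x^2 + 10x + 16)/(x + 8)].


Direct substitution gives 0/0, so we factor the numerator.
Factor: (x^2 + 10x + 16) = (x + 8)(x + 2)
Cancel the common factor (x + 8):
(x^2 + 10x + 16)/(x + 8) = (x + 2)
Now substitute x = -8:
= (-8) - (-2) = -6

-6


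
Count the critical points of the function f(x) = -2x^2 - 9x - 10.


Find where f'(x) = 0:
f'(x) = -4x - 9
Set f'(x) = 0:
-4x - 9 = 0
x = 9 / (-4) = -9/4
This is a linear equation in x, so there is exactly one solution.
Number of critical points: 1

1


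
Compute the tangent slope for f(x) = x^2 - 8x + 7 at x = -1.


The slope of the tangent line equals f'(x) at the point.
f(x) = x^2 - 8x + 7
f'(x) = 2x - 8
At x = -1:
f'(-1) = 2 * (-1) - 8
= -2 - 8
= -10

-10


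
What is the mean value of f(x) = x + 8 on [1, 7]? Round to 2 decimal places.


Average value = 1/(b-a) * integral from a to b of f(x) dx
First compute the integral of x + 8:
F(x) = (1/2)x^2 + 8x
F(7) = 1/2 * 49 + 8 * 7 = 161/2
F(1) = 1/2 * 1 + 8 * 1 = 17/2
Integral = 161/2 - 17/2 = 72
Average = 72 / (7 - 1) = 72 / 6
= 12 = 12.00

12.00


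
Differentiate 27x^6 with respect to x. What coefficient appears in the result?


We apply the power rule: d/dx [ax^n] = a*n * x^(n-1)
d/dx [27x^6]
= 27 * 6 * x^(6-1)
= 162x^5
The coefficient is 162

162


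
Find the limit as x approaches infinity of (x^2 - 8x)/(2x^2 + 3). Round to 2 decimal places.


For limits at infinity with equal-degree polynomials,
we compare leading coefficients.
Numerator leading term: x^2
Denominator leading term: 2x^2
Divide both by x^2:
lim = (1 - 8/x) / (2 + 3/x^2)
As x -> infinity, the 1/x and 1/x^2 terms vanish:
= 1/2 = 0.50

0.50


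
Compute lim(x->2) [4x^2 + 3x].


Since polynomials are continuous, we use direct substitution.
lim(x->2) of 4x^2 + 3x
= 4 * 2^2 + 3 * 2 + 0
= 16 + 6 + 0
= 22

22


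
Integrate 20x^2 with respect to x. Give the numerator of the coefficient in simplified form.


Apply the power rule for integration:
integral of ax^n dx = a/(n+1) * x^(n+1) + C
integral of 20x^2 dx
= 20/3 * x^3 + C
The coefficient in lowest terms is 20/3, and its numerator is 20

20


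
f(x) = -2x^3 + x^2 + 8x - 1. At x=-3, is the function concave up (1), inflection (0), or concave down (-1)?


Concavity is determined by the sign of f''(x).
f(x) = -2x^3 + x^2 + 8x - 1
f'(x) = -6x^2 + 2x + 8
f''(x) = -12x + 2
f''(-3) = -12 * (-3) + 2
= 36 + 2
= 38
Since f''(-3) > 0, the function is concave up (1)

1


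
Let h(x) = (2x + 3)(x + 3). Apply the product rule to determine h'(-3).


Let u(x) = 2x + 3 and v(x) = x + 3
u'(x) = 2
v'(x) = 1
Product rule: h'(x) = u'(x)*v(x) + u(x)*v'(x)
= 2 * (x + 3) + (2x + 3) * 1
At x = -3:
u(-3) = 2 * (-3) + 3 = -3
v(-3) = 1 * (-3) + 3 = 0
h'(-3) = 2 * 0 + (-3) * 1
= 0 - 3
= -3

-3


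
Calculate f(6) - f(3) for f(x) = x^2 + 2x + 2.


Net change = f(b) - f(a)
f(x) = x^2 + 2x + 2
Compute f(6):
f(6) = 1 * 6^2 + 2 * 6 + 2
= 36 + 12 + 2
= 50
Compute f(3):
f(3) = 1 * 3^2 + 2 * 3 + 2
= 9 + 6 + 2
= 17
Net change = 50 - 17 = 33

33


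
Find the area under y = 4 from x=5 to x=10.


The area under a constant function y = 4 is a rectangle.
Width = 10 - 5 = 5
Height = 4
Area = width * height
= 5 * 4
= 20

20


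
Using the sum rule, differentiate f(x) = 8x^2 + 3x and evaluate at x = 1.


Differentiate term by term using power and sum rules:
f(x) = 8x^2 + 3x
f'(x) = 16x + 3
Substitute x = 1:
f'(1) = 16 * 1 + 3
= 16 + 3
= 19

19


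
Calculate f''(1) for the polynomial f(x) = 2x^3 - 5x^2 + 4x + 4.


First derivative:
f'(x) = 6x^2 - 10x + 4
Second derivative:
f''(x) = 12x - 10
Substitute x = 1:
f''(1) = 12 * 1 - 10
= 12 - 10
= 2

2


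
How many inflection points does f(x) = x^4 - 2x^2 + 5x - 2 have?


Inflection points occur where f''(x) = 0 and concavity changes.
f(x) = x^4 - 2x^2 + 5x - 2
f'(x) = 4x^3 - 4x + 5
f''(x) = 12x^2 - 4
This is a quadratic in x. Use the discriminant to count real roots.
Discriminant = (0)^2 - 4 * 12 * (-4)
= 0 - (-192)
= 192
Since discriminant > 0, f''(x) = 0 has 2 distinct real solutions.
A quadratic with two distinct real roots changes sign at each root, so concavity changes at both.
Number of inflection points: 2

2


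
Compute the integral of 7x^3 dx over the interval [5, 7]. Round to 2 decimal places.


Find the antiderivative of 7x^3:
F(x) = 7/4 * x^4
Apply the Fundamental Theorem of Calculus:
F(7) - F(5)
= 7/4 * 7^4 - 7/4 * 5^4
= 7/4 * (2401 - 625)
= 7/4 * 1776
= 3108 = 3108.00

3108.00


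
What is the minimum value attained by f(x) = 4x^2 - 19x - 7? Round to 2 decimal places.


For a quadratic f(x) = ax^2 + bx + c with a > 0, the minimum is at the vertex.
Vertex x-coordinate: x = -b/(2a)
x = -(-19) / (2 * 4)
x = 19/8
Substitute back to find the minimum value:
f(19/8) = 4 * (19/8)^2 - 19 * (19/8) - 7
= 361/16 - 361/8 - 7
= -473/16 ≈ -29.56

-29.56


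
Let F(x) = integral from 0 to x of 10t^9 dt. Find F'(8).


By the Fundamental Theorem of Calculus (Part 1):
If F(x) = integral from 0 to x of f(t) dt, then F'(x) = f(x)
Here f(t) = 10t^9
So F'(x) = 10x^9
Evaluate at x = 8:
F'(8) = 10 * 8^9
= 10 * 134217728
= 1342177280

1342177280


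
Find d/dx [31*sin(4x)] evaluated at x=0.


Apply the chain rule to differentiate 31*sin(4x):
d/dx [31*sin(4x)]
= 31 * cos(4x) * d/dx(4x)
= 31 * 4 * cos(4x)
= 124 * cos(4x)
Evaluate at x = 0:
= 124 * cos(0)
= 124 * 1
= 124

124


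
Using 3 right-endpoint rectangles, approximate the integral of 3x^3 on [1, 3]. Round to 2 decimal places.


Right Riemann sum uses right endpoints of each subinterval.
Interval: [1, 3], n = 3
dx = (3 - 1) / 3 = 2/3
Right endpoints: [5/3, 7/3, 3]
f values: [125/9, 343/9, 81]
Sum = dx * (sum of f values)
= 2/3 * 133
= 266/3 ≈ 88.67

88.67


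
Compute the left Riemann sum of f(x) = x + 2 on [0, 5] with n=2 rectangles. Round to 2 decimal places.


Left Riemann sum uses left endpoints of each subinterval.
Interval: [0, 5], n = 2
dx = (5 - 0) / 2 = 5/2
Left endpoints: [0, 5/2]
f values: [2, 9/2]
Sum = dx * (sum of f values)
= 5/2 * 13/2
= 65/4 = 16.25

16.25


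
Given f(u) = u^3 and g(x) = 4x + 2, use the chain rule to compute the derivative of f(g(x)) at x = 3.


Using the chain rule: (f(g(x)))' = f'(g(x)) * g'(x)
First, find g(3):
g(3) = 4 * 3 + 2 = 14
Next, f'(u) = 3u^2
And g'(x) = 4
So f'(g(3)) * g'(3)
= 3 * 14^2 * 4
= 3 * 196 * 4
= 2352

2352


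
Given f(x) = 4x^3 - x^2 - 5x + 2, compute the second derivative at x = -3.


First derivative:
f'(x) = 12x^2 - 2x - 5
Second derivative:
f''(x) = 24x - 2
Substitute x = -3:
f''(-3) = 24 * (-3) - 2
= -72 - 2
= -74

-74


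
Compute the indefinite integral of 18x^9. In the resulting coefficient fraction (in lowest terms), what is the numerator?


Apply the power rule for integration:
integral of ax^n dx = a/(n+1) * x^(n+1) + C
integral of 18x^9 dx
= 18/10 * x^10 + C
= 9/5 * x^10 + C
The coefficient in lowest terms is 9/5, and its numerator is 9

9


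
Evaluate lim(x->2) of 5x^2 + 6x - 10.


Since polynomials are continuous, we use direct substitution.
lim(x->2) of 5x^2 + 6x - 10
= 5 * 2^2 + 6 * 2 - 10
= 20 + 12 - 10
= 22

22


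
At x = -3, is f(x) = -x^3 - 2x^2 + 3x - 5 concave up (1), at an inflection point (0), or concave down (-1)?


Concavity is determined by the sign of f''(x).
f(x) = -x^3 - 2x^2 + 3x - 5
f'(x) = -3x^2 - 4x + 3
f''(x) = -6x - 4
f''(-3) = -6 * (-3) - 4
= 18 - 4
= 14
Since f''(-3) > 0, the function is concave up (1)

1


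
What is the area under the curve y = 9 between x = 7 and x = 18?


The area under a constant function y = 9 is a rectangle.
Width = 18 - 7 = 11
Height = 9
Area = width * height
= 11 * 9
= 99

99


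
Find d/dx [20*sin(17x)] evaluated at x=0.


Apply the chain rule to differentiate 20*sin(17x):
d/dx [20*sin(17x)]
= 20 * cos(17x) * d/dx(17x)
= 20 * 17 * cos(17x)
= 340 * cos(17x)
Evaluate at x = 0:
= 340 * cos(0)
= 340 * 1
= 340

340


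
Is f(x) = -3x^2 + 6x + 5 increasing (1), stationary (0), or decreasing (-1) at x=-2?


Compute f'(x) to determine behavior:
f'(x) = -6x + 6
f'(-2) = -6 * (-2) + 6
= 12 + 6
= 18
Since f'(-2) > 0, the function is increasing (1)

1


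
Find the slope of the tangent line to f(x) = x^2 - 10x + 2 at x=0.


The slope of the tangent line equals f'(x) at the point.
f(x) = x^2 - 10x + 2
f'(x) = 2x - 10
At x = 0:
f'(0) = 2 * 0 - 10
= 0 - 10
= -10

-10


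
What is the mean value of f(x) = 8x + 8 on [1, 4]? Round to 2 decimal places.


Average value = 1/(b-a) * integral from a to b of f(x) dx
First compute the integral of 8x + 8:
F(x) = 4x^2 + 8x
F(4) = 4 * 16 + 8 * 4 = 96
F(1) = 4 * 1 + 8 * 1 = 12
Integral = 96 - 12 = 84
Average = 84 / (4 - 1) = 84 / 3
= 28 = 28.00

28.00
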